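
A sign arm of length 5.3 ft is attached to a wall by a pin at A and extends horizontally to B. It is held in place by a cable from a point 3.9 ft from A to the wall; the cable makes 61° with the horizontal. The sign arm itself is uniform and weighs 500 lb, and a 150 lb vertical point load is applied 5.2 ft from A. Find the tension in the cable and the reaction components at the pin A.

T = 617.1 lb, A_x = 299.2 lb, A_y = 110.3 lb

ΣM about A: T·sin61°·3.9 − 500·2.65 − 150·5.2 = 0 → T = 2105/(3.9·0.87462) = 617.118 ≈ 617.1 lb.
ΣF_x = 0: A_x − T·cos61° = 0 → A_x = 617.118 × 0.48481 = 299.2 lb.
ΣF_y = 0: A_y + T·sin61° − 500 − 150 = 0 → A_y = 650 − 617.118 × 0.87462 = 110.3 lb.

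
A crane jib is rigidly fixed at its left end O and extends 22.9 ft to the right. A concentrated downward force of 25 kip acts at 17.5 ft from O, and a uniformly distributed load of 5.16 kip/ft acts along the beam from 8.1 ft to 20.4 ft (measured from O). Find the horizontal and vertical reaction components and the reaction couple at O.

O_x = 0, O_y = 88.47 kip, M_O = 1342 kip·ft

Resultant of the distributed load: 5.16 × 12.3 = 63.468 kip at 14.25 ft from O.
ΣF_x = 0: O_x = 0.
ΣF_y = 0: O_y − 25 − 5.16·12.3 = 0 → O_y = 88.47 kip.
ΣM about O: M_O − 25·17.5 − (5.16·12.3)·14.25 = 0 → M_O = 1342 kip·ft.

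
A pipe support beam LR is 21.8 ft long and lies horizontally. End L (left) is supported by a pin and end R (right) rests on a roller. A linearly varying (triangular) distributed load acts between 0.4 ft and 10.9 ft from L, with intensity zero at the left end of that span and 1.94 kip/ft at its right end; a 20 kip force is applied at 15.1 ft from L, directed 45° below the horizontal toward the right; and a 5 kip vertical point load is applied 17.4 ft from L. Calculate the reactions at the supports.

L_x = -14.14 kip, L_y = 12.08 kip, R_y = 17.24 kip

Resultant of the triangular load: ½ × 1.94 × 10.5 = 10.185 kip, acting at 7.4 ft from L (one-third of the span from the peak).
ΣM about L: R_y·21.8 − (½·1.94·10.5)·7.4 − 20·sin45°·15.1 − 5·17.4 = 0 → R_y = 375.915/21.8 = 17.2438 ≈ 17.24 kip.
ΣF_y = 0: L_y + 17.2438 − ½·1.94·10.5 − 20·sin45° − 5 = 0 → L_y = 12.08 kip.
ΣF_x = 0: L_x + 20·cos45° = 0 → L_x = -14.14 kip.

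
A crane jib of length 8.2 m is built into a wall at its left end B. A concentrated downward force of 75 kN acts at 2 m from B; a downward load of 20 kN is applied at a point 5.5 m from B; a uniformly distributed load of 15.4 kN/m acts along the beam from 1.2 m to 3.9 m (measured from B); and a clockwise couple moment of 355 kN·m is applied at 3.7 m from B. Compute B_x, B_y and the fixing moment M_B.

Resultant of the distributed load: 15.4 × 2.7 = 41.58 kN at 2.55 m from B.
ΣF_x = 0: B_x = 0.
ΣF_y = 0: B_y − 75 − 20 − 15.4·2.7 = 0 → B_y = 136.6 kN.
ΣM about B: M_B − 75·2 − 20·5.5 − (15.4·2.7)·2.55 − 355 = 0 → M_B = 721.0 kN·m.

B_x = 0, B_y = 136.6 kN, M_B = 721.0 kN·m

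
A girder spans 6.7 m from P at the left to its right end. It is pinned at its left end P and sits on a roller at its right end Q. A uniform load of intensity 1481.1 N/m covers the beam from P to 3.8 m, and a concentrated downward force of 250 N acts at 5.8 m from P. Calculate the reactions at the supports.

Resultant of the distributed load: 1481.1 × 3.8 = 5628.18 N at 1.9 m from P.
Taking moments about P: Q_y·6.7 − (1481.1·3.8)·1.9 − 250·5.8 = 0 → Q_y = 12143.542/6.7 = 1812.47 ≈ 1812 N.
ΣF_y = 0: P_y + 1812.47 − 1481.1·3.8 − 250 = 0 → P_y = 4066 N.
ΣF_x = 0: no horizontal applied forces, so P_x = 0.

P_x = 0, P_y = 4066 N, Q_y = 1812 N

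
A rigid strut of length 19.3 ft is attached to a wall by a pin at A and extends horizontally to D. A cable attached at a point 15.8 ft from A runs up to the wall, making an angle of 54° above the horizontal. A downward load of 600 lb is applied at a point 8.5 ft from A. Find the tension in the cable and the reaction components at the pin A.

ΣM about A: T·sin54°·15.8 − 600·8.5 = 0 → T = 5100/(15.8·0.809017) = 398.984 ≈ 399.0 lb.
ΣF_x = 0: A_x − T·cos54° = 0 → A_x = 398.984 × 0.587785 = 234.5 lb.
ΣF_y = 0: A_y + T·sin54° − 600 = 0 → A_y = 600 − 398.984 × 0.809017 = 277.2 lb.

T = 399.0 lb, A_x = 234.5 lb, A_y = 277.2 lb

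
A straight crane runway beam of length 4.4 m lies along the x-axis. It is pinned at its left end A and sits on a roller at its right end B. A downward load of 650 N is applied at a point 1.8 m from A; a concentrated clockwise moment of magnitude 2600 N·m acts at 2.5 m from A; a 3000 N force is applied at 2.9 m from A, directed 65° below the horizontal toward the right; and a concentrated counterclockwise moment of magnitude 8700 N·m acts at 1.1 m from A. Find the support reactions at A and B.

A_x = -1268 N, A_y = 2697 N, B_y = 671.6 N

ΣM about A: B_y·4.4 − 650·1.8 − 2600 − 3000·sin65°·2.9 + 8700 = 0 → B_y = 2954.88/4.4 = 671.564 ≈ 671.6 N.
ΣF_y = 0: A_y + 671.564 − 650 − 3000·sin65° = 0 → A_y = 2697 N.
ΣF_x = 0: A_x + 3000·cos65° = 0 → A_x = -1268 N.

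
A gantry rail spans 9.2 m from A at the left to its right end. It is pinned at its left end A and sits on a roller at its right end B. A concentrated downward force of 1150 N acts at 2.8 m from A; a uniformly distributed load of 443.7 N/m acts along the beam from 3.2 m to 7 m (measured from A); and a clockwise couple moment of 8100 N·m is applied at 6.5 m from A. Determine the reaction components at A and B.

Resultant of the distributed load: 443.7 × 3.8 = 1686.06 N at 5.1 m from A.
Moments about A: B_y·9.2 − 1150·2.8 − (443.7·3.8)·5.1 − 8100 = 0 → B_y = 19918.906/9.2 = 2165.1 ≈ 2165 N.
ΣF_y = 0: A_y + 2165.1 − 1150 − 443.7·3.8 = 0 → A_y = 671.0 N.
ΣF_x = 0: no horizontal applied forces, so A_x = 0.

A_x = 0, A_y = 671.0 N, B_y = 2165 N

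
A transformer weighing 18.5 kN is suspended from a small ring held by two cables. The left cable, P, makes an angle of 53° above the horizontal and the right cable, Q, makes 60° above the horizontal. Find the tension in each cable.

ΣF_x = 0: −T_P·cos53° + T_Q·cos60° = 0 → T_Q = 1.20363·T_P.
ΣF_y = 0: T_P·sin53° + T_Q·sin60° = 18.5.
Substitute: T_P·(0.798636 + 1.20363·0.866025) = 18.5 → T_P = 10.0488 ≈ 10.05 kN.
Then T_Q = 1.20363 × 10.0488 = 12.10 kN.

T_P = 10.05 kN, T_Q = 12.10 kN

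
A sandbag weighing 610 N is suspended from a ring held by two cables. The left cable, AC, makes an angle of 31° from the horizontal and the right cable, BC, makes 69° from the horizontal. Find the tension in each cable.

ΣF_x = 0: −T_AC·cos31° + T_BC·cos69° = 0 → T_BC = 2.39186·T_AC.
ΣF_y = 0: T_AC·sin31° + T_BC·sin69° = 610.
Substitute: T_AC·(0.515038 + 2.39186·0.93358) = 610 → T_AC = 221.977 ≈ 222.0 N.
Then T_BC = 2.39186 × 221.977 = 530.9 N.

T_AC = 222.0 N, T_BC = 530.9 N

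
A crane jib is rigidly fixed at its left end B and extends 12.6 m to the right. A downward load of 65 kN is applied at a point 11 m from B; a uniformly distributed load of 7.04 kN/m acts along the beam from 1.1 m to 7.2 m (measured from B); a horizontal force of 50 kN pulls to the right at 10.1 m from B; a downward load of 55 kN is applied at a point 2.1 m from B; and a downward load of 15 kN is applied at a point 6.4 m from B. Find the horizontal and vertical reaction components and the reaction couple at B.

B_x = -50.00 kN, B_y = 177.9 kN, M_B = 1105 kN·m

Resultant of the distributed load: 7.04 × 6.1 = 42.944 kN at 4.15 m from B.
ΣF_x = 0: B_x + 50 = 0 → B_x = -50.00 kN.
ΣF_y = 0: B_y − 65 − 7.04·6.1 − 55 − 15 = 0 → B_y = 177.9 kN.
ΣM about B: M_B − 65·11 − (7.04·6.1)·4.15 − 55·2.1 − 15·6.4 = 0 → M_B = 1105 kN·m.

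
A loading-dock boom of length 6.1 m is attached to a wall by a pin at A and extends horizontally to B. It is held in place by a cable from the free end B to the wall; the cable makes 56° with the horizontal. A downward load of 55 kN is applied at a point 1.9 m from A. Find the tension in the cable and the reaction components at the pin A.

T = 20.66 kN, A_x = 11.56 kN, A_y = 37.87 kN

ΣM about A: T·sin56°·6.1 − 55·1.9 = 0 → T = 104.5/(6.1·0.829038) = 20.6639 ≈ 20.66 kN.
ΣF_x = 0: A_x − T·cos56° = 0 → A_x = 20.6639 × 0.559193 = 11.56 kN.
ΣF_y = 0: A_y + T·sin56° − 55 = 0 → A_y = 55 − 20.6639 × 0.829038 = 37.87 kN.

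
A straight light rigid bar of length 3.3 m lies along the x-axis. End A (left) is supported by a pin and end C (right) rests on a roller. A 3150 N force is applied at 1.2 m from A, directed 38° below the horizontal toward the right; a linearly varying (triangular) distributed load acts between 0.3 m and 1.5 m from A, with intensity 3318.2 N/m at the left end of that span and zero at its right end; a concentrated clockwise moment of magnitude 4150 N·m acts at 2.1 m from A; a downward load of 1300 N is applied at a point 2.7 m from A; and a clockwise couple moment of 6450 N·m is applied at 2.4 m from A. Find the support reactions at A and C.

Resultant of the triangular load: ½ × 3318.2 × 1.2 = 1990.92 N, acting at 0.7 m from A (one-third of the span from the peak).
Taking moments about A: C_y·3.3 − 3150·sin38°·1.2 − (½·3318.2·1.2)·0.7 − 4150 − 1300·2.7 − 6450 = 0 → C_y = 17830.8/3.3 = 5403.27 ≈ 5403 N.
ΣF_y = 0: A_y + 5403.27 − 3150·sin38° − ½·3318.2·1.2 − 1300 = 0 → A_y = -173.0 N.
ΣF_x = 0: A_x + 3150·cos38° = 0 → A_x = -2482 N.

A_x = -2482 N, A_y = -173.0 N, C_y = 5403 N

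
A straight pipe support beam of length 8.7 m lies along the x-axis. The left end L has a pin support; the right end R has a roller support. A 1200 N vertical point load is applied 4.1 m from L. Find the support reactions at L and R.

L_x = 0, L_y = 634.5 N, R_y = 565.5 N

Moments about L: R_y·8.7 − 1200·4.1 = 0 → R_y = 4920/8.7 = 565.517 ≈ 565.5 N.
ΣF_y = 0: L_y + 565.517 − 1200 = 0 → L_y = 634.5 N.
ΣF_x = 0: no horizontal applied forces, so L_x = 0.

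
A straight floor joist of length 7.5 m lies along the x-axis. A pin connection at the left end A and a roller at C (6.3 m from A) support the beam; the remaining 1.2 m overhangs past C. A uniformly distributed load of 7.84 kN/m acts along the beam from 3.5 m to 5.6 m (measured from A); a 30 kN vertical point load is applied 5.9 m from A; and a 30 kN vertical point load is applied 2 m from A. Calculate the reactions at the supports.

Resultant of the distributed load: 7.84 × 2.1 = 16.464 kN at 4.55 m from A.
Taking moments about A: C_y·6.3 − (7.84·2.1)·4.55 − 30·5.9 − 30·2 = 0 → C_y = 311.9112/6.3 = 49.5097 ≈ 49.51 kN.
ΣF_y = 0: A_y + 49.5097 − 7.84·2.1 − 30 − 30 = 0 → A_y = 26.95 kN.
ΣF_x = 0: no horizontal applied forces, so A_x = 0.

A_x = 0, A_y = 26.95 kN, C_y = 49.51 kN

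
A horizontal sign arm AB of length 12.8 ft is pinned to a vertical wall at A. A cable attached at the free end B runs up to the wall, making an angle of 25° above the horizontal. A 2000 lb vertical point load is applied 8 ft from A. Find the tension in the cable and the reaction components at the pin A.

T = 2958 lb, A_x = 2681 lb, A_y = 750.0 lb

ΣM about A: T·sin25°·12.8 − 2000·8 = 0 → T = 16000/(12.8·0.422618) = 2957.75 ≈ 2958 lb.
ΣF_x = 0: A_x − T·cos25° = 0 → A_x = 2957.75 × 0.906308 = 2681 lb.
ΣF_y = 0: A_y + T·sin25° − 2000 = 0 → A_y = 2000 − 2957.75 × 0.422618 = 750.0 lb.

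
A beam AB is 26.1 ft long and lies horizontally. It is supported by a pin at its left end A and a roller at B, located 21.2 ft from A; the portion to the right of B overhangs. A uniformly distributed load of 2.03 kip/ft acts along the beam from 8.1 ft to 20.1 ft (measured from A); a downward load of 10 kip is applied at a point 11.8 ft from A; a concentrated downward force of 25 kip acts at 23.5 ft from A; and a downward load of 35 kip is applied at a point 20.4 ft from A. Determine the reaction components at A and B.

A_x = 0, A_y = 11.20 kip, B_y = 83.16 kip

Resultant of the distributed load: 2.03 × 12 = 24.36 kip at 14.1 ft from A.
Moments about A: B_y·21.2 − (2.03·12)·14.1 − 10·11.8 − 25·23.5 − 35·20.4 = 0 → B_y = 1762.976/21.2 = 83.1592 ≈ 83.16 kip.
ΣF_y = 0: A_y + 83.1592 − 2.03·12 − 10 − 25 − 35 = 0 → A_y = 11.20 kip.
ΣF_x = 0: no horizontal applied forces, so A_x = 0.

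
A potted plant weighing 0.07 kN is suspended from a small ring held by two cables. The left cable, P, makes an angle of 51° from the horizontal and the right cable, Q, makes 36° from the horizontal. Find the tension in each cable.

ΣF_x = 0: −T_P·cos51° + T_Q·cos36° = 0 → T_Q = 0.777883·T_P.
ΣF_y = 0: T_P·sin51° + T_Q·sin36° = 0.07.
Substitute: T_P·(0.777146 + 0.777883·0.587785) = 0.07 → T_P = 0.0567089 ≈ 0.05671 kN.
Then T_Q = 0.777883 × 0.0567089 = 0.04411 kN.

T_P = 0.05671 kN, T_Q = 0.04411 kN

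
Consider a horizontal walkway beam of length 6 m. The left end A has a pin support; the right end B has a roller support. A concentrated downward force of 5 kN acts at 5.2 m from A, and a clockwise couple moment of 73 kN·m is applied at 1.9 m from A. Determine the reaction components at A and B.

ΣM about A: B_y·6 − 5·5.2 − 73 = 0 → B_y = 99/6 = 16.50 kN.
ΣF_y = 0: A_y + 16.5 − 5 = 0 → A_y = -11.50 kN.
ΣF_x = 0: no horizontal applied forces, so A_x = 0.

A_x = 0, A_y = -11.50 kN, B_y = 16.50 kN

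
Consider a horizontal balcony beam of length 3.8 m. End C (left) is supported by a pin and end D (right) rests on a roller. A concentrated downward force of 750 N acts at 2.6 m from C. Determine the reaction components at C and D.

Moments about C: D_y·3.8 − 750·2.6 = 0 → D_y = 1950/3.8 = 513.158 ≈ 513.2 N.
ΣF_y = 0: C_y + 513.158 − 750 = 0 → C_y = 236.8 N.
ΣF_x = 0: no horizontal applied forces, so C_x = 0.

C_x = 0, C_y = 236.8 N, D_y = 513.2 N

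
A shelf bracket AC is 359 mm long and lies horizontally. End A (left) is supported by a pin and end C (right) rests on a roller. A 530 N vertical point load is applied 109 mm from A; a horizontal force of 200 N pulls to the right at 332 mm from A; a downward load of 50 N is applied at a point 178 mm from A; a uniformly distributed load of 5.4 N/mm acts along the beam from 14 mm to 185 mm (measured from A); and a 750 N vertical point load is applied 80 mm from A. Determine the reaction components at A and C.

A_x = -200.0 N, A_y = 1645 N, C_y = 608.8 N

Resultant of the distributed load: 5.4 × 171 = 923.4 N at 99.5 mm from A.
Moments about A: C_y·359 − 530·109 − 50·178 − (5.4·171)·99.5 − 750·80 = 0 → C_y = 218548.3/359 = 608.77 ≈ 608.8 N.
ΣF_y = 0: A_y + 608.77 − 530 − 50 − 5.4·171 − 750 = 0 → A_y = 1645 N.
ΣF_x = 0: A_x + 200 = 0 → A_x = -200.0 N.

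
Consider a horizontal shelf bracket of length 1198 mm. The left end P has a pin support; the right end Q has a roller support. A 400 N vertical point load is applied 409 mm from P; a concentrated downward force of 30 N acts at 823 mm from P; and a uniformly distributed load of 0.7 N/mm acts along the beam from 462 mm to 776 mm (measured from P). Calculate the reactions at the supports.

P_x = 0, P_y = 379.1 N, Q_y = 270.7 N

Resultant of the distributed load: 0.7 × 314 = 219.8 N at 619 mm from P.
ΣM about P: Q_y·1198 − 400·409 − 30·823 − (0.7·314)·619 = 0 → Q_y = 324346.2/1198 = 270.74 ≈ 270.7 N.
ΣF_y = 0: P_y + 270.74 − 400 − 30 − 0.7·314 = 0 → P_y = 379.1 N.
ΣF_x = 0: no horizontal applied forces, so P_x = 0.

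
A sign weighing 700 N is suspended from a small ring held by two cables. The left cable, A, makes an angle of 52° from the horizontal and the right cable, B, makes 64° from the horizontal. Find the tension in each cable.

ΣF_x = 0: −T_A·cos52° + T_B·cos64° = 0 → T_B = 1.40443·T_A.
ΣF_y = 0: T_A·sin52° + T_B·sin64° = 700.
Substitute: T_A·(0.788011 + 1.40443·0.898794) = 700 → T_A = 341.413 ≈ 341.4 N.
Then T_B = 1.40443 × 341.413 = 479.5 N.

T_A = 341.4 N, T_B = 479.5 N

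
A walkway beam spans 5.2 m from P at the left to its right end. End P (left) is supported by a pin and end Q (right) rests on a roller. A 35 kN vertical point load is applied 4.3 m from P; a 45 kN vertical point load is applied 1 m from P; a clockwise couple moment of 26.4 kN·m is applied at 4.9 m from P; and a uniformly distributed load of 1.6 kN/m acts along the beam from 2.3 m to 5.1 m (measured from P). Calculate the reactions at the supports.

P_x = 0, P_y = 38.62 kN, Q_y = 45.86 kN

Resultant of the distributed load: 1.6 × 2.8 = 4.48 kN at 3.7 m from P.
Moments about P: Q_y·5.2 − 35·4.3 − 45·1 − 26.4 − (1.6·2.8)·3.7 = 0 → Q_y = 238.476/5.2 = 45.8608 ≈ 45.86 kN.
ΣF_y = 0: P_y + 45.8608 − 35 − 45 − 1.6·2.8 = 0 → P_y = 38.62 kN.
ΣF_x = 0: no horizontal applied forces, so P_x = 0.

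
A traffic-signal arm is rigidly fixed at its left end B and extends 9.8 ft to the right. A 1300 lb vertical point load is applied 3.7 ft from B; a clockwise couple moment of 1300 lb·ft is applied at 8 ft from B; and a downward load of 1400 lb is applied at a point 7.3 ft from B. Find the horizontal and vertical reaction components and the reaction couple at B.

ΣF_x = 0: B_x = 0.
ΣF_y = 0: B_y − 1300 − 1400 = 0 → B_y = 2700 lb.
ΣM about B: M_B − 1300·3.7 − 1300 − 1400·7.3 = 0 → M_B = 16330 lb·ft.

B_x = 0, B_y = 2700 lb, M_B = 16330 lb·ft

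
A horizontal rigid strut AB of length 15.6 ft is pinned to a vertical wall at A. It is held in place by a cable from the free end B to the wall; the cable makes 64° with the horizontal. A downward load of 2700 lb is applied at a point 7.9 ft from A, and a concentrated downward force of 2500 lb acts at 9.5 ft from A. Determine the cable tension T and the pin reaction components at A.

ΣM about A: T·sin64°·15.6 − 2700·7.9 − 2500·9.5 = 0 → T = 45080/(15.6·0.898794) = 3215.13 ≈ 3215 lb.
ΣF_x = 0: A_x − T·cos64° = 0 → A_x = 3215.13 × 0.438371 = 1409 lb.
ΣF_y = 0: A_y + T·sin64° − 2700 − 2500 = 0 → A_y = 5200 − 3215.13 × 0.898794 = 2310 lb.

T = 3215 lb, A_x = 1409 lb, A_y = 2310 lb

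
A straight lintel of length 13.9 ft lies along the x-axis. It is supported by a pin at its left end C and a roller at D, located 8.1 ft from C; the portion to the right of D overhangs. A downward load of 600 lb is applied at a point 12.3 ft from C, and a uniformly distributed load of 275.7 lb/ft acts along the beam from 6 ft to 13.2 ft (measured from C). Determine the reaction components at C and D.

C_x = 0, C_y = -678.7 lb, D_y = 3264 lb

Resultant of the distributed load: 275.7 × 7.2 = 1985.04 lb at 9.6 ft from C.
Moments about C: D_y·8.1 − 600·12.3 − (275.7·7.2)·9.6 = 0 → D_y = 26436.384/8.1 = 3263.75 ≈ 3264 lb.
ΣF_y = 0: C_y + 3263.75 − 600 − 275.7·7.2 = 0 → C_y = -678.7 lb.
ΣF_x = 0: no horizontal applied forces, so C_x = 0.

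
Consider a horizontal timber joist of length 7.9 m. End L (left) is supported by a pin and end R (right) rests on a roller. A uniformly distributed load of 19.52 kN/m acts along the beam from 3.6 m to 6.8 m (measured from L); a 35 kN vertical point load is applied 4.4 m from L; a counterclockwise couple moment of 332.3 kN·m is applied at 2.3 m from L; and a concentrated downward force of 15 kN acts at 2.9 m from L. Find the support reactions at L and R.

Resultant of the distributed load: 19.52 × 3.2 = 62.464 kN at 5.2 m from L.
ΣM about L: R_y·7.9 − (19.52·3.2)·5.2 − 35·4.4 + 332.3 − 15·2.9 = 0 → R_y = 190.0128/7.9 = 24.0523 ≈ 24.05 kN.
ΣF_y = 0: L_y + 24.0523 − 19.52·3.2 − 35 − 15 = 0 → L_y = 88.41 kN.
ΣF_x = 0: no horizontal applied forces, so L_x = 0.

L_x = 0, L_y = 88.41 kN, R_y = 24.05 kN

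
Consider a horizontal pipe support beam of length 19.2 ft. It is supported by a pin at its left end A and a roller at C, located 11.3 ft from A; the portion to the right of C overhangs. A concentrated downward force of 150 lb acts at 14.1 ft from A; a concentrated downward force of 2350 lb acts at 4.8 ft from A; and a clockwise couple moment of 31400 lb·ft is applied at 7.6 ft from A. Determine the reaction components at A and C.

A_x = 0, A_y = -1464 lb, C_y = 3964 lb

ΣM about A: C_y·11.3 − 150·14.1 − 2350·4.8 − 31400 = 0 → C_y = 44795/11.3 = 3964.16 ≈ 3964 lb.
ΣF_y = 0: A_y + 3964.16 − 150 − 2350 = 0 → A_y = -1464 lb.
ΣF_x = 0: no horizontal applied forces, so A_x = 0.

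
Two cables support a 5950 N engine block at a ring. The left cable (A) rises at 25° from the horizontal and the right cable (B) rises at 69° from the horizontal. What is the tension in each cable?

T_A = 2137 N, T_B = 5406 N

ΣF_x = 0: −T_A·cos25° + T_B·cos69° = 0 → T_B = 2.52899·T_A.
ΣF_y = 0: T_A·sin25° + T_B·sin69° = 5950.
Substitute: T_A·(0.422618 + 2.52899·0.93358) = 5950 → T_A = 2137.49 ≈ 2137 N.
Then T_B = 2.52899 × 2137.49 = 5406 N.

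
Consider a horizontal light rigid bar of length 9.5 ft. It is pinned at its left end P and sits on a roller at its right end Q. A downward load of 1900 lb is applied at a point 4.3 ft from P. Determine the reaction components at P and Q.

P_x = 0, P_y = 1040 lb, Q_y = 860.0 lb

ΣM about P: Q_y·9.5 − 1900·4.3 = 0 → Q_y = 8170/9.5 = 860.0 lb.
ΣF_y = 0: P_y + 860 − 1900 = 0 → P_y = 1040 lb.
ΣF_x = 0: no horizontal applied forces, so P_x = 0.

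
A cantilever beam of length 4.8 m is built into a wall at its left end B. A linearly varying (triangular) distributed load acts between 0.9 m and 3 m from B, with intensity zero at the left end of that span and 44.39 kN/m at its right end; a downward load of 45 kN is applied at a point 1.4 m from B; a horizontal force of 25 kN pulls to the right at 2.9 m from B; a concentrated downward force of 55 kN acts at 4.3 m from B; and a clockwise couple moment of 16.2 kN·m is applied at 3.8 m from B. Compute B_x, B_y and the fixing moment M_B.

Resultant of the triangular load: ½ × 44.39 × 2.1 = 46.6095 kN, acting at 2.3 m from B (one-third of the span from the peak).
ΣF_x = 0: B_x + 25 = 0 → B_x = -25.00 kN.
ΣF_y = 0: B_y − ½·44.39·2.1 − 45 − 55 = 0 → B_y = 146.6 kN.
ΣM about B: M_B − (½·44.39·2.1)·2.3 − 45·1.4 − 55·4.3 − 16.2 = 0 → M_B = 422.9 kN·m.

B_x = -25.00 kN, B_y = 146.6 kN, M_B = 422.9 kN·m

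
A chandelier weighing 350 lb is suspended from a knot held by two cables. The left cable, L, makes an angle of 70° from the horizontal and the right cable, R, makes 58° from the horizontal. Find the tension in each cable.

ΣF_x = 0: −T_L·cos70° + T_R·cos58° = 0 → T_R = 0.645419·T_L.
ΣF_y = 0: T_L·sin70° + T_R·sin58° = 350.
Substitute: T_L·(0.939693 + 0.645419·0.848048) = 350 → T_L = 235.367 ≈ 235.4 lb.
Then T_R = 0.645419 × 235.367 = 151.9 lb.

T_L = 235.4 lb, T_R = 151.9 lb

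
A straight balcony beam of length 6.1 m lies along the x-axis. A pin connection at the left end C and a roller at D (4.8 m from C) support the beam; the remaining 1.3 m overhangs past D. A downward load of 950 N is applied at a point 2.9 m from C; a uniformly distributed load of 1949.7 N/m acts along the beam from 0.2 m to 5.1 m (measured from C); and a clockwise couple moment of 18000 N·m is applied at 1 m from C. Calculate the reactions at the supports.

Resultant of the distributed load: 1949.7 × 4.9 = 9553.53 N at 2.65 m from C.
ΣM about C: D_y·4.8 − 950·2.9 − (1949.7·4.9)·2.65 − 18000 = 0 → D_y = 46071.8545/4.8 = 9598.3 ≈ 9598 N.
ΣF_y = 0: C_y + 9598.3 − 950 − 1949.7·4.9 = 0 → C_y = 905.2 N.
ΣF_x = 0: no horizontal applied forces, so C_x = 0.

C_x = 0, C_y = 905.2 N, D_y = 9598 N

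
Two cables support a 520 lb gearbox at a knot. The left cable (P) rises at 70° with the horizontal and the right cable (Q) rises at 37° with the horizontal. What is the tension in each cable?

ΣF_x = 0: −T_P·cos70° + T_Q·cos37° = 0 → T_Q = 0.428256·T_P.
ΣF_y = 0: T_P·sin70° + T_Q·sin37° = 520.
Substitute: T_P·(0.939693 + 0.428256·0.601815) = 520 → T_P = 434.266 ≈ 434.3 lb.
Then T_Q = 0.428256 × 434.266 = 186.0 lb.

T_P = 434.3 lb, T_Q = 186.0 lb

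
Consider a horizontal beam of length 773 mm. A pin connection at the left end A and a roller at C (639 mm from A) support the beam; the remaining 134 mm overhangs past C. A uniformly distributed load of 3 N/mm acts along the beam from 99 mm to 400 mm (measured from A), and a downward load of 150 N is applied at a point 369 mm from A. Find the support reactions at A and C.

A_x = 0, A_y = 613.8 N, C_y = 439.2 N

Resultant of the distributed load: 3 × 301 = 903 N at 249.5 mm from A.
ΣM about A: C_y·639 − (3·301)·249.5 − 150·369 = 0 → C_y = 280648.5/639 = 439.2 N.
ΣF_y = 0: A_y + 439.2 − 3·301 − 150 = 0 → A_y = 613.8 N.
ΣF_x = 0: no horizontal applied forces, so A_x = 0.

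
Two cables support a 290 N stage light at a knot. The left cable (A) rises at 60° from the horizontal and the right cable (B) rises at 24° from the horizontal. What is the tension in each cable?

ΣF_x = 0: −T_A·cos60° + T_B·cos24° = 0 → T_B = 0.547318·T_A.
ΣF_y = 0: T_A·sin60° + T_B·sin24° = 290.
Substitute: T_A·(0.866025 + 0.547318·0.406737) = 290 → T_A = 266.388 ≈ 266.4 N.
Then T_B = 0.547318 × 266.388 = 145.8 N.

T_A = 266.4 N, T_B = 145.8 N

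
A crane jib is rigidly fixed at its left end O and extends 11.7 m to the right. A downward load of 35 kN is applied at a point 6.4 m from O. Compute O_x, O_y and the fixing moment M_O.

O_x = 0, O_y = 35.00 kN, M_O = 224.0 kN·m

ΣF_x = 0: O_x = 0.
ΣF_y = 0: O_y − 35 = 0 → O_y = 35.00 kN.
ΣM about O: M_O − 35·6.4 = 0 → M_O = 224.0 kN·m.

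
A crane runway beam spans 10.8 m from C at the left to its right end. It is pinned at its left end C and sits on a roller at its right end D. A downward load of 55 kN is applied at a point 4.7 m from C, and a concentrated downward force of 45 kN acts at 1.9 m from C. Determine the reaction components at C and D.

C_x = 0, C_y = 68.15 kN, D_y = 31.85 kN

Taking moments about C: D_y·10.8 − 55·4.7 − 45·1.9 = 0 → D_y = 344/10.8 = 31.8519 ≈ 31.85 kN.
ΣF_y = 0: C_y + 31.8519 − 55 − 45 = 0 → C_y = 68.15 kN.
ΣF_x = 0: no horizontal applied forces, so C_x = 0.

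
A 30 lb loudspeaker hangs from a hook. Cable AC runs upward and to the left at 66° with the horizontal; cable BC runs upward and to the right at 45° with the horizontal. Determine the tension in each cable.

T_AC = 22.72 lb, T_BC = 13.07 lb

ΣF_x = 0: −T_AC·cos66° + T_BC·cos45° = 0 → T_BC = 0.575212·T_AC.
ΣF_y = 0: T_AC·sin66° + T_BC·sin45° = 30.
Substitute: T_AC·(0.913545 + 0.575212·0.707107) = 30 → T_AC = 22.7224 ≈ 22.72 lb.
Then T_BC = 0.575212 × 22.7224 = 13.07 lb.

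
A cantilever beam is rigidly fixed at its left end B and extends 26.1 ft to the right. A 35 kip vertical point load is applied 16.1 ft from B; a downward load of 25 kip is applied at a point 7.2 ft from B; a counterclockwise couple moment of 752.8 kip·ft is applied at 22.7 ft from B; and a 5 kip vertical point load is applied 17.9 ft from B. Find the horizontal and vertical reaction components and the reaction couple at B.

ΣF_x = 0: B_x = 0.
ΣF_y = 0: B_y − 35 − 25 − 5 = 0 → B_y = 65.00 kip.
ΣM about B: M_B − 35·16.1 − 25·7.2 + 752.8 − 5·17.9 = 0 → M_B = 80.20 kip·ft.

B_x = 0, B_y = 65.00 kip, M_B = 80.20 kip·ft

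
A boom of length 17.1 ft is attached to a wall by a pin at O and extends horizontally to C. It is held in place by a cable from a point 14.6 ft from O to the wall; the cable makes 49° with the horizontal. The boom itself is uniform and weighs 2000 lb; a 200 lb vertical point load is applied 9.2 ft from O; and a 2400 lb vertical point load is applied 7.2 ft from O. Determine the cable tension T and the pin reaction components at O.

ΣM about O: T·sin49°·14.6 − 2000·8.55 − 200·9.2 − 2400·7.2 = 0 → T = 36220/(14.6·0.75471) = 3287.12 ≈ 3287 lb.
ΣF_x = 0: O_x − T·cos49° = 0 → O_x = 3287.12 × 0.656059 = 2157 lb.
ΣF_y = 0: O_y + T·sin49° − 2000 − 200 − 2400 = 0 → O_y = 4600 − 3287.12 × 0.75471 = 2119 lb.

T = 3287 lb, O_x = 2157 lb, O_y = 2119 lb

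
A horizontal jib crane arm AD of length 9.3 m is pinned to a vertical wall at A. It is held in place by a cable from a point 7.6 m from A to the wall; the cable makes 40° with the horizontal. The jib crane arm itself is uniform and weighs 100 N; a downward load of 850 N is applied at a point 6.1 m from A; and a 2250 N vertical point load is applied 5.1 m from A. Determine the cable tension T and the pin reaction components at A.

T = 3505 N, A_x = 2685 N, A_y = 946.7 N

ΣM about A: T·sin40°·7.6 − 100·4.65 − 850·6.1 − 2250·5.1 = 0 → T = 17125/(7.6·0.642788) = 3505.49 ≈ 3505 N.
ΣF_x = 0: A_x − T·cos40° = 0 → A_x = 3505.49 × 0.766044 = 2685 N.
ΣF_y = 0: A_y + T·sin40° − 100 − 850 − 2250 = 0 → A_y = 3200 − 3505.49 × 0.642788 = 946.7 N.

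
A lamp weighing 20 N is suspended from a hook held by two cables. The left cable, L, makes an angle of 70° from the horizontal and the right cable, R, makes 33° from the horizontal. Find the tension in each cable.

ΣF_x = 0: −T_L·cos70° + T_R·cos33° = 0 → T_R = 0.407812·T_L.
ΣF_y = 0: T_L·sin70° + T_R·sin33° = 20.
Substitute: T_L·(0.939693 + 0.407812·0.544639) = 20 → T_L = 17.2146 ≈ 17.21 N.
Then T_R = 0.407812 × 17.2146 = 7.020 N.

T_L = 17.21 N, T_R = 7.020 N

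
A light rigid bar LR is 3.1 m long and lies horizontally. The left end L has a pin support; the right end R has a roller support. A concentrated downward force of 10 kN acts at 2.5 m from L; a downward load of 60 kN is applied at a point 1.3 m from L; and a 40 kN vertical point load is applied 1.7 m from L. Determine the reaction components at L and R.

L_x = 0, L_y = 54.84 kN, R_y = 55.16 kN

ΣM about L: R_y·3.1 − 10·2.5 − 60·1.3 − 40·1.7 = 0 → R_y = 171/3.1 = 55.1613 ≈ 55.16 kN.
ΣF_y = 0: L_y + 55.1613 − 10 − 60 − 40 = 0 → L_y = 54.84 kN.
ΣF_x = 0: no horizontal applied forces, so L_x = 0.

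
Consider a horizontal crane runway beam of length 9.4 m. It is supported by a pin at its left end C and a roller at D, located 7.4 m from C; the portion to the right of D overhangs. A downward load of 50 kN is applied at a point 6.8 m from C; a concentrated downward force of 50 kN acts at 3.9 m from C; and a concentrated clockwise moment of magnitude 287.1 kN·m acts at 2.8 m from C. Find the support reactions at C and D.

C_x = 0, C_y = -11.09 kN, D_y = 111.1 kN

Taking moments about C: D_y·7.4 − 50·6.8 − 50·3.9 − 287.1 = 0 → D_y = 822.1/7.4 = 111.095 ≈ 111.1 kN.
ΣF_y = 0: C_y + 111.095 − 50 − 50 = 0 → C_y = -11.09 kN.
ΣF_x = 0: no horizontal applied forces, so C_x = 0.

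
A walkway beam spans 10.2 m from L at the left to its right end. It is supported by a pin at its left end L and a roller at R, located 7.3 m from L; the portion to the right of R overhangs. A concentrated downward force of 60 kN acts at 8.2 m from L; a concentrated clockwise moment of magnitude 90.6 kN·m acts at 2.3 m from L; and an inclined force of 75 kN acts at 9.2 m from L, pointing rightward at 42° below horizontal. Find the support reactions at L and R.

L_x = -55.74 kN, L_y = -32.87 kN, R_y = 143.1 kN

ΣM about L: R_y·7.3 − 60·8.2 − 90.6 − 75·sin42°·9.2 = 0 → R_y = 1044.3/7.3 = 143.055 ≈ 143.1 kN.
ΣF_y = 0: L_y + 143.055 − 60 − 75·sin42° = 0 → L_y = -32.87 kN.
ΣF_x = 0: L_x + 75·cos42° = 0 → L_x = -55.74 kN.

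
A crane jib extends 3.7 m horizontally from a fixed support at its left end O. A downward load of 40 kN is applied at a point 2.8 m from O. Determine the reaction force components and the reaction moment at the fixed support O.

ΣF_x = 0: O_x = 0.
ΣF_y = 0: O_y − 40 = 0 → O_y = 40.00 kN.
ΣM about O: M_O − 40·2.8 = 0 → M_O = 112.0 kN·m.

O_x = 0, O_y = 40.00 kN, M_O = 112.0 kN·m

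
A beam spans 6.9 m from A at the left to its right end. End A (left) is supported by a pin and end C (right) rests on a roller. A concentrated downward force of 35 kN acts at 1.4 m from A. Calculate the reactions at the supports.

A_x = 0, A_y = 27.90 kN, C_y = 7.101 kN

Taking moments about A: C_y·6.9 − 35·1.4 = 0 → C_y = 49/6.9 = 7.10145 ≈ 7.101 kN.
ΣF_y = 0: A_y + 7.10145 − 35 = 0 → A_y = 27.90 kN.
ΣF_x = 0: no horizontal applied forces, so A_x = 0.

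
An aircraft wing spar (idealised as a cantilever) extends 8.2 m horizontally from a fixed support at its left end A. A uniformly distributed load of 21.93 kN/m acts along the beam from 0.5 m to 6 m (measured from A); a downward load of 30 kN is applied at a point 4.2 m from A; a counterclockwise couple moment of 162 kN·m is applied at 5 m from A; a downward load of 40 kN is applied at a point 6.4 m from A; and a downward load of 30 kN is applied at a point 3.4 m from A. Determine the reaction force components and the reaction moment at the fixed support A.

A_x = 0, A_y = 220.6 kN, M_A = 714.0 kN·m

Resultant of the distributed load: 21.93 × 5.5 = 120.615 kN at 3.25 m from A.
ΣF_x = 0: A_x = 0.
ΣF_y = 0: A_y − 21.93·5.5 − 30 − 40 − 30 = 0 → A_y = 220.6 kN.
ΣM about A: M_A − (21.93·5.5)·3.25 − 30·4.2 + 162 − 40·6.4 − 30·3.4 = 0 → M_A = 714.0 kN·m.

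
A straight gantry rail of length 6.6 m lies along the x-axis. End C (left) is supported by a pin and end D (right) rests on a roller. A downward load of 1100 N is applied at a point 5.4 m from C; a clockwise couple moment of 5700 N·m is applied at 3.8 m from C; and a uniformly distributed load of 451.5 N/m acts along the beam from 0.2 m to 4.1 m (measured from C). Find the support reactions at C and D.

C_x = 0, C_y = 523.6 N, D_y = 2337 N

Resultant of the distributed load: 451.5 × 3.9 = 1760.85 N at 2.15 m from C.
Taking moments about C: D_y·6.6 − 1100·5.4 − 5700 − (451.5·3.9)·2.15 = 0 → D_y = 15425.8275/6.6 = 2337.25 ≈ 2337 N.
ΣF_y = 0: C_y + 2337.25 − 1100 − 451.5·3.9 = 0 → C_y = 523.6 N.
ΣF_x = 0: no horizontal applied forces, so C_x = 0.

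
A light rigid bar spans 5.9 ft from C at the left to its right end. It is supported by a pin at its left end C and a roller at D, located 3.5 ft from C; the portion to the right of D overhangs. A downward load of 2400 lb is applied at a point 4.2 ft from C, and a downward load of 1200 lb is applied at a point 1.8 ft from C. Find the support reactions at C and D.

C_x = 0, C_y = 102.9 lb, D_y = 3497 lb

Taking moments about C: D_y·3.5 − 2400·4.2 − 1200·1.8 = 0 → D_y = 12240/3.5 = 3497.14 ≈ 3497 lb.
ΣF_y = 0: C_y + 3497.14 − 2400 − 1200 = 0 → C_y = 102.9 lb.
ΣF_x = 0: no horizontal applied forces, so C_x = 0.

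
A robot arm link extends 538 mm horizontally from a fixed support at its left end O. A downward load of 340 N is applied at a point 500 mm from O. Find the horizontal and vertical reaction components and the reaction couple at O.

ΣF_x = 0: O_x = 0.
ΣF_y = 0: O_y − 340 = 0 → O_y = 340.0 N.
ΣM about O: M_O − 340·500 = 0 → M_O = 170000 N·mm.

O_x = 0, O_y = 340.0 N, M_O = 170000 N·mm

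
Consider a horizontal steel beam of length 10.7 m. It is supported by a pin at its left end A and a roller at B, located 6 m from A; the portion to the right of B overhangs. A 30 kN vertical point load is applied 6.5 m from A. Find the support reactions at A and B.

A_x = 0, A_y = -2.500 kN, B_y = 32.50 kN

Taking moments about A: B_y·6 − 30·6.5 = 0 → B_y = 195/6 = 32.50 kN.
ΣF_y = 0: A_y + 32.5 − 30 = 0 → A_y = -2.500 kN.
ΣF_x = 0: no horizontal applied forces, so A_x = 0.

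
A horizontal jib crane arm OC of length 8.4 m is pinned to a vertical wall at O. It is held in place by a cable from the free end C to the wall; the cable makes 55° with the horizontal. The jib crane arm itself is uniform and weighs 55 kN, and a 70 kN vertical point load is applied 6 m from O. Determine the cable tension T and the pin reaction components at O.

ΣM about O: T·sin55°·8.4 − 55·4.2 − 70·6 = 0 → T = 651/(8.4·0.819152) = 94.61 kN.
ΣF_x = 0: O_x − T·cos55° = 0 → O_x = 94.61 × 0.573576 = 54.27 kN.
ΣF_y = 0: O_y + T·sin55° − 55 − 70 = 0 → O_y = 125 − 94.61 × 0.819152 = 47.50 kN.

T = 94.61 kN, O_x = 54.27 kN, O_y = 47.50 kN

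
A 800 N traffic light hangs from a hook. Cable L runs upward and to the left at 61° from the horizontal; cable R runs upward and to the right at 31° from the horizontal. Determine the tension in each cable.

ΣF_x = 0: −T_L·cos61° + T_R·cos31° = 0 → T_R = 0.565595·T_L.
ΣF_y = 0: T_L·sin61° + T_R·sin31° = 800.
Substitute: T_L·(0.87462 + 0.565595·0.515038) = 800 → T_L = 686.152 ≈ 686.2 N.
Then T_R = 0.565595 × 686.152 = 388.1 N.

T_L = 686.2 N, T_R = 388.1 N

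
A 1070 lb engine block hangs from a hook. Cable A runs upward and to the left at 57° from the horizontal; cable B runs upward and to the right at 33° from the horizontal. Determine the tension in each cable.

ΣF_x = 0: −T_A·cos57° + T_B·cos33° = 0 → T_B = 0.649408·T_A.
ΣF_y = 0: T_A·sin57° + T_B·sin33° = 1070.
Substitute: T_A·(0.838671 + 0.649408·0.544639) = 1070 → T_A = 897.377 ≈ 897.4 lb.
Then T_B = 0.649408 × 897.377 = 582.8 lb.

T_A = 897.4 lb, T_B = 582.8 lb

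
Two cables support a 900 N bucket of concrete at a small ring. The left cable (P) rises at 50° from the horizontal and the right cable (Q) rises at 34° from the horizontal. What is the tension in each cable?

ΣF_x = 0: −T_P·cos50° + T_Q·cos34° = 0 → T_Q = 0.775342·T_P.
ΣF_y = 0: T_P·sin50° + T_Q·sin34° = 900.
Substitute: T_P·(0.766044 + 0.775342·0.559193) = 900 → T_P = 750.244 ≈ 750.2 N.
Then T_Q = 0.775342 × 750.244 = 581.7 N.

T_P = 750.2 N, T_Q = 581.7 N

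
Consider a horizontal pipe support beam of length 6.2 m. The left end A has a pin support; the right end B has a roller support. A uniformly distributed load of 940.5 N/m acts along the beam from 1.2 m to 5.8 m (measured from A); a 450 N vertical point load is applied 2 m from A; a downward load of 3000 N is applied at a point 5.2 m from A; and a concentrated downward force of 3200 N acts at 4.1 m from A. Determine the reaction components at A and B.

A_x = 0, A_y = 3757 N, B_y = 7220 N

Resultant of the distributed load: 940.5 × 4.6 = 4326.3 N at 3.5 m from A.
Moments about A: B_y·6.2 − (940.5·4.6)·3.5 − 450·2 − 3000·5.2 − 3200·4.1 = 0 → B_y = 44762.05/6.2 = 7219.69 ≈ 7220 N.
ΣF_y = 0: A_y + 7219.69 − 940.5·4.6 − 450 − 3000 − 3200 = 0 → A_y = 3757 N.
ΣF_x = 0: no horizontal applied forces, so A_x = 0.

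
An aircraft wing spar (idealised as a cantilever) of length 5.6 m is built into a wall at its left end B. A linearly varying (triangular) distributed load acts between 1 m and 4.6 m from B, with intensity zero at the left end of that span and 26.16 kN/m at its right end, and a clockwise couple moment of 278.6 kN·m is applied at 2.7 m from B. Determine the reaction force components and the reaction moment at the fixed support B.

Resultant of the triangular load: ½ × 26.16 × 3.6 = 47.088 kN, acting at 3.4 m from B (one-third of the span from the peak).
ΣF_x = 0: B_x = 0.
ΣF_y = 0: B_y − ½·26.16·3.6 = 0 → B_y = 47.09 kN.
ΣM about B: M_B − (½·26.16·3.6)·3.4 − 278.6 = 0 → M_B = 438.7 kN·m.

B_x = 0, B_y = 47.09 kN, M_B = 438.7 kN·m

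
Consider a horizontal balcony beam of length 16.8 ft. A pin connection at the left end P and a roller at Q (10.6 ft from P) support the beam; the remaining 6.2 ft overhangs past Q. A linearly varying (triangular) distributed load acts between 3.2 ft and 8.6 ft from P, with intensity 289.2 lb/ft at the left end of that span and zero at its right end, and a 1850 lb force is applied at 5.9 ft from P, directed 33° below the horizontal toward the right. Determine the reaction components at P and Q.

P_x = -1552 lb, P_y = 859.3 lb, Q_y = 929.1 lb

Resultant of the triangular load: ½ × 289.2 × 5.4 = 780.84 lb, acting at 5 ft from P (one-third of the span from the peak).
Moments about P: Q_y·10.6 − (½·289.2·5.4)·5 − 1850·sin33°·5.9 = 0 → Q_y = 9848.94/10.6 = 929.145 ≈ 929.1 lb.
ΣF_y = 0: P_y + 929.145 − ½·289.2·5.4 − 1850·sin33° = 0 → P_y = 859.3 lb.
ΣF_x = 0: P_x + 1850·cos33° = 0 → P_x = -1552 lb.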